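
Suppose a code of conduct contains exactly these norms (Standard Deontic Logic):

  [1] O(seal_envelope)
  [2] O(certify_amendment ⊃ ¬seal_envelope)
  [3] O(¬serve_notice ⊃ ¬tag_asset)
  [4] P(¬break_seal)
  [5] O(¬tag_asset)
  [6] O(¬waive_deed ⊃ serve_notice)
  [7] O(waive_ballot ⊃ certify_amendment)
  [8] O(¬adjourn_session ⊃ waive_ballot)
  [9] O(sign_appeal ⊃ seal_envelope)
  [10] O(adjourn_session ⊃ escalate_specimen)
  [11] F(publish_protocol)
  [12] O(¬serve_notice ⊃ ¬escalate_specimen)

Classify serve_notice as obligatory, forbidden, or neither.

Obligatory

From premise 1 we have O(seal_envelope).
The contrapositive of premise 2 (O(certify_amendment ⊃ ¬seal_envelope)) is O(seal_envelope ⊃ ¬certify_amendment), and O(seal_envelope) is already established, so O(¬certify_amendment).
Premise 7 is O(waive_ballot ⊃ certify_amendment); contrapositively O(¬certify_amendment ⊃ ¬waive_ballot). Since O(¬certify_amendment) holds, K gives O(¬waive_ballot).
Premise 8 is O(¬adjourn_session ⊃ waive_ballot); contrapositively O(¬waive_ballot ⊃ adjourn_session). Since O(¬waive_ballot) holds, K gives O(adjourn_session).
Applying K to premise 10 (O(adjourn_session ⊃ escalate_specimen)) and O(adjourn_session) yields O(escalate_specimen).
The contrapositive of premise 12 (O(¬serve_notice ⊃ ¬escalate_specimen)) is O(escalate_specimen ⊃ serve_notice), and O(escalate_specimen) is already established, so O(serve_notice).
Premises 3, 4, 5, 6, 9, 11 do not contribute to this derivation.
Hence serve_notice is obligatory.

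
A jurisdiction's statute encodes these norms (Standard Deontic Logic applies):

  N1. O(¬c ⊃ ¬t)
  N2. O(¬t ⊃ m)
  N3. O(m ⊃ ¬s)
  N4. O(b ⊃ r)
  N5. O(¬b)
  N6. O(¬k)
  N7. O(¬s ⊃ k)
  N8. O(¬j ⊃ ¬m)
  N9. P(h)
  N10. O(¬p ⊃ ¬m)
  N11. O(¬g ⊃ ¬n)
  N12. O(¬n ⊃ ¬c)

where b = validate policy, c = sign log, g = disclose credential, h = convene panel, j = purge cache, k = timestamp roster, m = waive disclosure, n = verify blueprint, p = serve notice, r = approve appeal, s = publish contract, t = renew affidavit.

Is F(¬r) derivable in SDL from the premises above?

Premise 4 is O(b ⊃ r), but O(b) is not derivable from the premises, so it does not yield O(r).
No other premise forces O(r). An ideal world satisfying every premise can still have ¬r true, so F(¬r) is not derivable.

No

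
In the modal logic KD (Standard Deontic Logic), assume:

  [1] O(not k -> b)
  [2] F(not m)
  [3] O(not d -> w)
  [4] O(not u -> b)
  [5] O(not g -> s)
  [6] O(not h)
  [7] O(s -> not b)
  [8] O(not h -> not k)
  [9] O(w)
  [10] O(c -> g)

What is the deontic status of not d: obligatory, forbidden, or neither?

Premise 3 is O(not d -> w); even if O(w) held, inferring O(not d) would be affirming the consequent — invalid.
No premise or chain of K-axiom applications forces O(not d), and none forces O(d). So not d is neither obligatory nor forbidden under these norms.

Neither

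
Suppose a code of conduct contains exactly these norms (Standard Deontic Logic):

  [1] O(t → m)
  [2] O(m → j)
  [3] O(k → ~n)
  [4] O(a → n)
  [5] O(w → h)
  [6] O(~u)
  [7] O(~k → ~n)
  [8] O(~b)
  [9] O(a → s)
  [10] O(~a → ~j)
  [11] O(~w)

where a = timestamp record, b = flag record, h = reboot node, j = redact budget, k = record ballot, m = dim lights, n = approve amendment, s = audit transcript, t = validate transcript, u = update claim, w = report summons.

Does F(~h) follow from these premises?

Premise 5 is O(w → h), but O(w) is not derivable from the premises, so it does not yield O(h).
No other premise forces O(h). An ideal world satisfying every premise can still have ~h true, so F(~h) is not derivable.

No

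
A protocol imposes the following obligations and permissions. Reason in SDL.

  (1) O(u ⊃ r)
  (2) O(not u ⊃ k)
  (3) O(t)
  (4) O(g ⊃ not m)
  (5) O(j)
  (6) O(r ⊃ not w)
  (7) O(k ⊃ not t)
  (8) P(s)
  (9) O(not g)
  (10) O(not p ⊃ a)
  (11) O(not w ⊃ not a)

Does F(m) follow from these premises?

Premise 4 is O(g ⊃ not m), but O(g) is not derivable from the premises, so it does not yield O(not m).
No other premise forces O(not m). An ideal world satisfying every premise can still have m true, so F(m) is not derivable.

No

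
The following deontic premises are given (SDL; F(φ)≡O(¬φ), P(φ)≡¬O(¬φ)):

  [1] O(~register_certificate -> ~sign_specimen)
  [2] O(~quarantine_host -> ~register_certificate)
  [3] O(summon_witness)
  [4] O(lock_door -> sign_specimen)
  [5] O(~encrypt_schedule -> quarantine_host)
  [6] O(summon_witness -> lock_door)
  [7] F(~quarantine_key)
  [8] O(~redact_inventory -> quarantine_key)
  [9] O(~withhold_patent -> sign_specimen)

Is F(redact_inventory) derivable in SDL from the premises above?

No

Premise 8 is O(~redact_inventory -> quarantine_key); even if O(quarantine_key) held, inferring O(~redact_inventory) would be affirming the consequent — invalid.
No other premise forces O(~redact_inventory). An ideal world satisfying every premise can still have redact_inventory true, so F(redact_inventory) is not derivable.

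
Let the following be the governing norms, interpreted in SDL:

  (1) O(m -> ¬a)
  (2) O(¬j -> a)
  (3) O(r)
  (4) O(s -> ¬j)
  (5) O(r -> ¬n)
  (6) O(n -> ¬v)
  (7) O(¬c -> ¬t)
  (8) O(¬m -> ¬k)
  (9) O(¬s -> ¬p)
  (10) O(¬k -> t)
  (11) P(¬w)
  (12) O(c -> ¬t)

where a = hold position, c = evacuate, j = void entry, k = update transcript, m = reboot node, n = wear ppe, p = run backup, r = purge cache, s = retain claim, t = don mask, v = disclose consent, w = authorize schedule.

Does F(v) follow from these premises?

Premise 6 is O(n -> ¬v), but O(n) is not derivable from the premises, so it does not yield O(¬v).
No other premise forces O(¬v). An ideal world satisfying every premise can still have v true, so F(v) is not derivable.

No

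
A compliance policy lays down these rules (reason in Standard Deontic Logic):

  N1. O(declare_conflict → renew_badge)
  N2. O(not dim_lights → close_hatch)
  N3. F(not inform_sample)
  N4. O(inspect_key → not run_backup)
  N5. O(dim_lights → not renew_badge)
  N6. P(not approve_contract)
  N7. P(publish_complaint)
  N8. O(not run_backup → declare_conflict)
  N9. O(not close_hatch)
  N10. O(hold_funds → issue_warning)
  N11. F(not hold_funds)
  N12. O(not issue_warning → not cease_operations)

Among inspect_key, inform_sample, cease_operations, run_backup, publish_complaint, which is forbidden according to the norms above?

inspect_key

From premise 9 we have O(not close_hatch).
Premise 2 is O(not dim_lights → close_hatch); contrapositively O(not close_hatch → dim_lights). Since O(not close_hatch) holds, K gives O(dim_lights).
From O(dim_lights) and premise 5, O(dim_lights → not renew_badge), we obtain O(not renew_badge).
The contrapositive of premise 1 (O(declare_conflict → renew_badge)) is O(not renew_badge → not declare_conflict), and O(not renew_badge) is already established, so O(not declare_conflict).
Premise 8, O(not run_backup → declare_conflict), contraposes to O(not declare_conflict → run_backup); with O(not declare_conflict) we get O(run_backup).
The contrapositive of premise 4 (O(inspect_key → not run_backup)) is O(run_backup → not inspect_key), and O(run_backup) is already established, so O(not inspect_key).
So O(not inspect_key) holds, i.e. inspect_key is forbidden. None of the other listed options is forbidden under the premises.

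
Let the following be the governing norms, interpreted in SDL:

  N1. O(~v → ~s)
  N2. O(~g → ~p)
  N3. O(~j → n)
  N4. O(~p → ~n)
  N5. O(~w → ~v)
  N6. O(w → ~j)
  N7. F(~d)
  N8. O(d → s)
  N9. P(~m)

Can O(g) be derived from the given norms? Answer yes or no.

Premise 7 is F(~d), i.e. O(d).
Premise 8 is O(d → s); since O(d), deontic closure gives O(s).
The contrapositive of premise 1 (O(~v → ~s)) is O(s → v), and O(s) is already established, so O(v).
Premise 5 is O(~w → ~v); contrapositively O(v → w). Since O(v) holds, K gives O(w).
From O(w) and premise 6, O(w → ~j), we obtain O(~j).
Premise 3 is O(~j → n); since O(~j), deontic closure gives O(n).
Premise 4 is O(~p → ~n); contrapositively O(n → p). Since O(n) holds, K gives O(p).
The contrapositive of premise 2 (O(~g → ~p)) is O(p → g), and O(p) is already established, so O(g).
Premise 9 does not contribute to this derivation.
So O(g) follows.

Yes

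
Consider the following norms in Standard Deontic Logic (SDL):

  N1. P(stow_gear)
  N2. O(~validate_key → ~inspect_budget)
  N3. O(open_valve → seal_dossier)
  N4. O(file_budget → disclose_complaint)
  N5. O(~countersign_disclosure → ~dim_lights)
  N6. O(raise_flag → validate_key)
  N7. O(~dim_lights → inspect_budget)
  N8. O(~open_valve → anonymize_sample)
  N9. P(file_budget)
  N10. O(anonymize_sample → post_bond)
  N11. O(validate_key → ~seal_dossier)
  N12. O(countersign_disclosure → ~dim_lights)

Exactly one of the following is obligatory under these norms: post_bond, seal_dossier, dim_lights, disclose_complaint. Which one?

Premises 12 and 5 are O(countersign_disclosure → ~dim_lights) and O(~countersign_disclosure → ~dim_lights); every ideal world satisfies countersign_disclosure or ~countersign_disclosure, so in either case ~dim_lights holds — hence O(~dim_lights).
With premise 7, O(~dim_lights → inspect_budget), the K-axiom yields O(inspect_budget).
Premise 2, O(~validate_key → ~inspect_budget), contraposes to O(inspect_budget → validate_key); with O(inspect_budget) we get O(validate_key).
With premise 11, O(validate_key → ~seal_dossier), the K-axiom yields O(~seal_dossier).
Premise 3 is O(open_valve → seal_dossier); contrapositively O(~seal_dossier → ~open_valve). Since O(~seal_dossier) holds, K gives O(~open_valve).
From O(~open_valve) and premise 8, O(~open_valve → anonymize_sample), we obtain O(anonymize_sample).
From O(anonymize_sample) and premise 10, O(anonymize_sample → post_bond), we obtain O(post_bond).
So O(post_bond) holds — post_bond is obligatory. None of the other listed options is made obligatory by any chain of premises.

post_bond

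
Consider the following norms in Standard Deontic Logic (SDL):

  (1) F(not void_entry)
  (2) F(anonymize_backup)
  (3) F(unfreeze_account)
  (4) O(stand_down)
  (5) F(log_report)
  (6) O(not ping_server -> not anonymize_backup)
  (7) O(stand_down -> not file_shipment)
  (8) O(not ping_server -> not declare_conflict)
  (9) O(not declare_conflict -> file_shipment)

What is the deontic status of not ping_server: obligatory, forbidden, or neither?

Premise 4 states O(stand_down) outright.
With premise 7, O(stand_down -> not file_shipment), the K-axiom yields O(not file_shipment).
The contrapositive of premise 9 (O(not declare_conflict -> file_shipment)) is O(not file_shipment -> declare_conflict), and O(not file_shipment) is already established, so O(declare_conflict).
Premise 8 is O(not ping_server -> not declare_conflict); contrapositively O(declare_conflict -> ping_server). Since O(declare_conflict) holds, K gives O(ping_server).
Premises 1, 2, 3, 5, 6 do not contribute to this derivation.
Thus O(ping_server), which is F(not ping_server): not ping_server is forbidden.

Forbidden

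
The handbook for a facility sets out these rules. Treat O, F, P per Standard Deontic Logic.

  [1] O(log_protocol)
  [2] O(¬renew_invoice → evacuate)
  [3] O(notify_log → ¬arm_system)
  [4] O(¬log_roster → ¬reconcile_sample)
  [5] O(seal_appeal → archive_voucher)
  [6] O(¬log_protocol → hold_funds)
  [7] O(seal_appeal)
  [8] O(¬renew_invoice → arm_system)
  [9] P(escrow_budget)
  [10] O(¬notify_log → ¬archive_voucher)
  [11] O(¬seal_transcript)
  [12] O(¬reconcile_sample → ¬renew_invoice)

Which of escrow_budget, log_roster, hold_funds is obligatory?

Premise 7 gives O(seal_appeal).
From O(seal_appeal) and premise 5, O(seal_appeal → archive_voucher), we obtain O(archive_voucher).
Premise 10 is O(¬notify_log → ¬archive_voucher); contrapositively O(archive_voucher → notify_log). Since O(archive_voucher) holds, K gives O(notify_log).
With premise 3, O(notify_log → ¬arm_system), the K-axiom yields O(¬arm_system).
The contrapositive of premise 8 (O(¬renew_invoice → arm_system)) is O(¬arm_system → renew_invoice), and O(¬arm_system) is already established, so O(renew_invoice).
The contrapositive of premise 12 (O(¬reconcile_sample → ¬renew_invoice)) is O(renew_invoice → reconcile_sample), and O(renew_invoice) is already established, so O(reconcile_sample).
Premise 4, O(¬log_roster → ¬reconcile_sample), contraposes to O(reconcile_sample → log_roster); with O(reconcile_sample) we get O(log_roster).
So O(log_roster) holds — log_roster is obligatory. None of the other listed options is made obligatory by any chain of premises.

log_roster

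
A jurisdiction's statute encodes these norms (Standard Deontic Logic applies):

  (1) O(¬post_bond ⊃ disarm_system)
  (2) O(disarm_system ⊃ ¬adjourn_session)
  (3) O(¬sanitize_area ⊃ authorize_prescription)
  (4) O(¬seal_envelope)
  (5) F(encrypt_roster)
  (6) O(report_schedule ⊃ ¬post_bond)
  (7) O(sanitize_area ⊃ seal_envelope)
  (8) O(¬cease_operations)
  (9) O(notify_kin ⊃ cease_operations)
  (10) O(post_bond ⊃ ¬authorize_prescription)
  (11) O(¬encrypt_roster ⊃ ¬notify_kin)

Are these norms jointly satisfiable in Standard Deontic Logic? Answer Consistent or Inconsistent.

Premise 9 is O(notify_kin ⊃ cease_operations), but O(notify_kin) is not derivable from the premises, so it does not yield O(cease_operations).
So O(cease_operations) is not derivable, and the apparent clash with O(¬cease_operations) does not arise.
A world satisfying every obligation exists (e.g. adjourn_session=false, authorize_prescription=true, cease_operations=false, disarm_system=true, encrypt_roster=false, notify_kin=false, post_bond=false, report_schedule=false, sanitize_area=false, seal_envelope=false); no atom is both obligatory and forbidden, so the set is consistent.

Consistent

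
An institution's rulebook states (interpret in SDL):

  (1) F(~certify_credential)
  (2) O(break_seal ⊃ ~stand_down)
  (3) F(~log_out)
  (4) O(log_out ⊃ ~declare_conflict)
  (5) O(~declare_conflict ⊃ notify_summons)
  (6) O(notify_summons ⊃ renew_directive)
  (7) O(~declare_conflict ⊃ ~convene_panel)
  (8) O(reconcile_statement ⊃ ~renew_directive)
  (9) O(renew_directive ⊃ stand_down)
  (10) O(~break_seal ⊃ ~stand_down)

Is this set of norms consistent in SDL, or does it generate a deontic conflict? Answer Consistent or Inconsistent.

Inconsistent

Premises 2 and 10 cover both cases: O(break_seal ⊃ ~stand_down) and O(~break_seal ⊃ ~stand_down). Since break_seal ∨ ~break_seal is a tautology, O(~stand_down) follows.
Premise 9, O(renew_directive ⊃ stand_down), contraposes to O(~stand_down ⊃ ~renew_directive); with O(~stand_down) we get O(~renew_directive).
Premise 6, O(notify_summons ⊃ renew_directive), contraposes to O(~renew_directive ⊃ ~notify_summons); with O(~renew_directive) we get O(~notify_summons).
Premise 5 is O(~declare_conflict ⊃ notify_summons); contrapositively O(~notify_summons ⊃ declare_conflict). Since O(~notify_summons) holds, K gives O(declare_conflict).
Premise 4, O(log_out ⊃ ~declare_conflict), contraposes to O(declare_conflict ⊃ ~log_out); with O(declare_conflict) we get O(~log_out).
But premise 3, F(~log_out), means O(log_out).
We now have both O(~log_out) and O(log_out) — log_out is simultaneously obligatory and forbidden, violating the D-axiom.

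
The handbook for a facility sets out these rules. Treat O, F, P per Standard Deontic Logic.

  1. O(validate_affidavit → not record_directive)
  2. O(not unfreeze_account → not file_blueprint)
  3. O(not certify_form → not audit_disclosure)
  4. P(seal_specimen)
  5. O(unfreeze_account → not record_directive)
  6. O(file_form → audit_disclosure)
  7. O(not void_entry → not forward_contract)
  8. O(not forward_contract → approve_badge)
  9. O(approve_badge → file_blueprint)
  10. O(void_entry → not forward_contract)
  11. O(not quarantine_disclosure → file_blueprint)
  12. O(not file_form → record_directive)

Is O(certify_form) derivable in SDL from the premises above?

Yes

Premises 7 and 10 are O(not void_entry → not forward_contract) and O(void_entry → not forward_contract); every ideal world satisfies not void_entry or void_entry, so in either case not forward_contract holds — hence O(not forward_contract).
With premise 8, O(not forward_contract → approve_badge), the K-axiom yields O(approve_badge).
With premise 9, O(approve_badge → file_blueprint), the K-axiom yields O(file_blueprint).
Premise 2, O(not unfreeze_account → not file_blueprint), contraposes to O(file_blueprint → unfreeze_account); with O(file_blueprint) we get O(unfreeze_account).
From O(unfreeze_account) and premise 5, O(unfreeze_account → not record_directive), we obtain O(not record_directive).
The contrapositive of premise 12 (O(not file_form → record_directive)) is O(not record_directive → file_form), and O(not record_directive) is already established, so O(file_form).
From O(file_form) and premise 6, O(file_form → audit_disclosure), we obtain O(audit_disclosure).
Premise 3 is O(not certify_form → not audit_disclosure); contrapositively O(audit_disclosure → certify_form). Since O(audit_disclosure) holds, K gives O(certify_form).
Premises 1, 4, 11 do not contribute to this derivation.
So O(certify_form) follows.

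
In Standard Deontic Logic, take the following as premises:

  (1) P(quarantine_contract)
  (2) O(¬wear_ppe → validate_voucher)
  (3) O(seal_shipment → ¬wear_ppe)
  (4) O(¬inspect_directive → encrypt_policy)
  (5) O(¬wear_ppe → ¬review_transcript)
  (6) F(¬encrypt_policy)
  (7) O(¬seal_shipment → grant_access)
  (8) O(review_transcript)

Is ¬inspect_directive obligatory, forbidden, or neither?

Premise 4 is O(¬inspect_directive → encrypt_policy); even if O(encrypt_policy) held, inferring O(¬inspect_directive) would be affirming the consequent — invalid.
No premise or chain of K-axiom applications forces O(¬inspect_directive), and none forces O(inspect_directive). So ¬inspect_directive is neither obligatory nor forbidden under these norms.

Neither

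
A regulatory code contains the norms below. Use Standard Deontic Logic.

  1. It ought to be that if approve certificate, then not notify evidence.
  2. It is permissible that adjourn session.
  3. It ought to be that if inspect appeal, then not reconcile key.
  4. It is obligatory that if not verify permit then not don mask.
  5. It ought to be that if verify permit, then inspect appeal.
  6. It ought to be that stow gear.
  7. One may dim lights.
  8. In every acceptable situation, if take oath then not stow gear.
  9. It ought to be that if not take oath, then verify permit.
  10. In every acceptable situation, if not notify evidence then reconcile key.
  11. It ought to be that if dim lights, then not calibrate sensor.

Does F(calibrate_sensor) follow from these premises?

Premise 11 is O(dim_lights → ¬calibrate_sensor), but O(dim_lights) is not derivable from the premises (the permission P(dim_lights) asserts only ¬O(¬dim_lights), not O(dim_lights)), so it does not yield O(¬calibrate_sensor).
No other premise forces O(¬calibrate_sensor). An ideal world satisfying every premise can still have calibrate_sensor true, so F(calibrate_sensor) is not derivable.

No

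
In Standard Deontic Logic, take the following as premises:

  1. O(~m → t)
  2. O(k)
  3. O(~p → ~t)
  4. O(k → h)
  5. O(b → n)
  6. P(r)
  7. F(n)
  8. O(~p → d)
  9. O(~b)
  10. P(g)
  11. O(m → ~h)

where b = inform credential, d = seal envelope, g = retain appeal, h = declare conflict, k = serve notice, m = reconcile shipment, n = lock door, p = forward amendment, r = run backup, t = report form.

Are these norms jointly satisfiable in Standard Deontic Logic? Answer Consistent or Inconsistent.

Consistent

Premise 5 is O(b → n), but O(b) is not derivable from the premises, so it does not yield O(n).
So O(n) is not derivable, and the apparent clash with O(~n) does not arise.
A world satisfying every obligation exists (e.g. b=false, d=false, g=false, h=true, k=true, m=false, n=false, p=true, r=false, t=true); no atom is both obligatory and forbidden, so the set is consistent.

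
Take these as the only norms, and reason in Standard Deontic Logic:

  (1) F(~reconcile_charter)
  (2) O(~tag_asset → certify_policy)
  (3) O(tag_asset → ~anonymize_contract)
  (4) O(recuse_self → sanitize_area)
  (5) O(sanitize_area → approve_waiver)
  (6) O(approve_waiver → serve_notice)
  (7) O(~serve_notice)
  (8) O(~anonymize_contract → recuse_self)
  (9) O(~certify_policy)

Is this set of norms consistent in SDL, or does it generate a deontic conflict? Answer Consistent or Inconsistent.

Inconsistent

From premise 7 we have O(~serve_notice).
The contrapositive of premise 6 (O(approve_waiver → serve_notice)) is O(~serve_notice → ~approve_waiver), and O(~serve_notice) is already established, so O(~approve_waiver).
Premise 5, O(sanitize_area → approve_waiver), contraposes to O(~approve_waiver → ~sanitize_area); with O(~approve_waiver) we get O(~sanitize_area).
Premise 4 is O(recuse_self → sanitize_area); contrapositively O(~sanitize_area → ~recuse_self). Since O(~sanitize_area) holds, K gives O(~recuse_self).
Premise 8, O(~anonymize_contract → recuse_self), contraposes to O(~recuse_self → anonymize_contract); with O(~recuse_self) we get O(anonymize_contract).
Premise 3 is O(tag_asset → ~anonymize_contract); contrapositively O(anonymize_contract → ~tag_asset). Since O(anonymize_contract) holds, K gives O(~tag_asset).
With premise 2, O(~tag_asset → certify_policy), the K-axiom yields O(certify_policy).
Yet premise 9 states O(~certify_policy).
We now have both O(certify_policy) and O(~certify_policy) — certify_policy is simultaneously obligatory and forbidden, violating the D-axiom.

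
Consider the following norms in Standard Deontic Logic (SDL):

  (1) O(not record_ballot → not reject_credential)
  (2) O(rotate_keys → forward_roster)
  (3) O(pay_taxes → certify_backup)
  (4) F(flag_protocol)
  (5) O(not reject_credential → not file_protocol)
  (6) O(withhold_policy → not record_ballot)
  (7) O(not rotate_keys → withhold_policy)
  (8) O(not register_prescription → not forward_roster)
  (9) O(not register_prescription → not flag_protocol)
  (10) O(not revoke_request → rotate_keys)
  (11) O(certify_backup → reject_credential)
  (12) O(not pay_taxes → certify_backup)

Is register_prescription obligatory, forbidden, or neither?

Obligatory

Premises 3 and 12 cover both cases: O(pay_taxes → certify_backup) and O(not pay_taxes → certify_backup). Since pay_taxes ∨ not pay_taxes is a tautology, O(certify_backup) follows.
With premise 11, O(certify_backup → reject_credential), the K-axiom yields O(reject_credential).
The contrapositive of premise 1 (O(not record_ballot → not reject_credential)) is O(reject_credential → record_ballot), and O(reject_credential) is already established, so O(record_ballot).
The contrapositive of premise 6 (O(withhold_policy → not record_ballot)) is O(record_ballot → not withhold_policy), and O(record_ballot) is already established, so O(not withhold_policy).
The contrapositive of premise 7 (O(not rotate_keys → withhold_policy)) is O(not withhold_policy → rotate_keys), and O(not withhold_policy) is already established, so O(rotate_keys).
With premise 2, O(rotate_keys → forward_roster), the K-axiom yields O(forward_roster).
The contrapositive of premise 8 (O(not register_prescription → not forward_roster)) is O(forward_roster → register_prescription), and O(forward_roster) is already established, so O(register_prescription).
Premises 4, 5, 9, 10 do not contribute to this derivation.
Hence register_prescription is obligatory.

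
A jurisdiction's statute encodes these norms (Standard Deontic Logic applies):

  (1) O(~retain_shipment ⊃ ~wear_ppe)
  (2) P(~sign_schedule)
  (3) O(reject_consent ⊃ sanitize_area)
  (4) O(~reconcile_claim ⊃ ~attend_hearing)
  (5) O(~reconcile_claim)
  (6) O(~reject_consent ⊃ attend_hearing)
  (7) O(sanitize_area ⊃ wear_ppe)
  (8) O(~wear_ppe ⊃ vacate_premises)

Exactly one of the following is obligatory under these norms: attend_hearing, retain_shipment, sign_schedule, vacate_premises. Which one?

Premise 5 states O(~reconcile_claim) outright.
Applying K to premise 4 (O(~reconcile_claim ⊃ ~attend_hearing)) and O(~reconcile_claim) yields O(~attend_hearing).
Premise 6 is O(~reject_consent ⊃ attend_hearing); contrapositively O(~attend_hearing ⊃ reject_consent). Since O(~attend_hearing) holds, K gives O(reject_consent).
Premise 3 is O(reject_consent ⊃ sanitize_area); since O(reject_consent), deontic closure gives O(sanitize_area).
Premise 7 is O(sanitize_area ⊃ wear_ppe); since O(sanitize_area), deontic closure gives O(wear_ppe).
Premise 1, O(~retain_shipment ⊃ ~wear_ppe), contraposes to O(wear_ppe ⊃ retain_shipment); with O(wear_ppe) we get O(retain_shipment).
So O(retain_shipment) holds — retain_shipment is obligatory. None of the other listed options is made obligatory by any chain of premises.

retain_shipment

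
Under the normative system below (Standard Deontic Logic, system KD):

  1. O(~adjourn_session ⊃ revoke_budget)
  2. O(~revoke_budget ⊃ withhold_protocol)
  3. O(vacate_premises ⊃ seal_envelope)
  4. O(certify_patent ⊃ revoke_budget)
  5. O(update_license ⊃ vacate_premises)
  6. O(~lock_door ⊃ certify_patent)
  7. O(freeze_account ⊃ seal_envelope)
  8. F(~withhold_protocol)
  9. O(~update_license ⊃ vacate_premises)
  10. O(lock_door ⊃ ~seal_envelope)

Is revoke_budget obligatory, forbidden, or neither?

Premises 9 and 5 are O(~update_license ⊃ vacate_premises) and O(update_license ⊃ vacate_premises); every ideal world satisfies ~update_license or update_license, so in either case vacate_premises holds — hence O(vacate_premises).
With premise 3, O(vacate_premises ⊃ seal_envelope), the K-axiom yields O(seal_envelope).
The contrapositive of premise 10 (O(lock_door ⊃ ~seal_envelope)) is O(seal_envelope ⊃ ~lock_door), and O(seal_envelope) is already established, so O(~lock_door).
From O(~lock_door) and premise 6, O(~lock_door ⊃ certify_patent), we obtain O(certify_patent).
With premise 4, O(certify_patent ⊃ revoke_budget), the K-axiom yields O(revoke_budget).
Premises 1, 2, 7, 8 do not contribute to this derivation.
Hence revoke_budget is obligatory.

Obligatory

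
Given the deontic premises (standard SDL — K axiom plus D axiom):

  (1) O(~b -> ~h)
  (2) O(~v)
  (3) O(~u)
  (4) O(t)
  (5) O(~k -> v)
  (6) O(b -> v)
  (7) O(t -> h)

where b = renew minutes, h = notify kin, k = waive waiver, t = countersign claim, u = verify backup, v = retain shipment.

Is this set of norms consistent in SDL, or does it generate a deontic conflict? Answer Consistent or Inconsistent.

Premise 4 states O(t) outright.
With premise 7, O(t -> h), the K-axiom yields O(h).
Premise 1 is O(~b -> ~h); contrapositively O(h -> b). Since O(h) holds, K gives O(b).
From O(b) and premise 6, O(b -> v), we obtain O(v).
But premise 2 directly asserts O(~v).
We now have both O(v) and O(~v) — v is simultaneously obligatory and forbidden, violating the D-axiom.

Inconsistent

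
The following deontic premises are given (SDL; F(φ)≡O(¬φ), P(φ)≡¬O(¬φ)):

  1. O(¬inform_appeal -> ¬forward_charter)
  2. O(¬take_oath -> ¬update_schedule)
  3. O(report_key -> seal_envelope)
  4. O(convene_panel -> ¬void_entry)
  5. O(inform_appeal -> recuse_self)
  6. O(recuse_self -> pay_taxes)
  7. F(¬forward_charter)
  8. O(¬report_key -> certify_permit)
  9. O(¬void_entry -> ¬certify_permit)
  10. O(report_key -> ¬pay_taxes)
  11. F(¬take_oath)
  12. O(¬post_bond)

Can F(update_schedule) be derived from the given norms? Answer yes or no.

No

Premise 2 is O(¬take_oath -> ¬update_schedule), but O(¬take_oath) is not derivable from the premises, so it does not yield O(¬update_schedule).
No other premise forces O(¬update_schedule). An ideal world satisfying every premise can still have update_schedule true, so F(update_schedule) is not derivable.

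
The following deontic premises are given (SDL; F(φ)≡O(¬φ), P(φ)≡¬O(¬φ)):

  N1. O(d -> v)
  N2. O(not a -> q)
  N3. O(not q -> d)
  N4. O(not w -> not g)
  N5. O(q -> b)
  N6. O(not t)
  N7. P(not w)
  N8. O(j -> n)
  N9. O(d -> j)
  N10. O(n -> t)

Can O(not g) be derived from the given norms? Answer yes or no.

No

Premise 4 is O(not w -> not g), but O(not w) is not derivable from the premises (the permission P(not w) asserts only not O(w), not O(not w)), so it does not yield O(not g).
No other premise forces O(not g). An ideal world satisfying every premise can still have not g false, so O(not g) is not derivable.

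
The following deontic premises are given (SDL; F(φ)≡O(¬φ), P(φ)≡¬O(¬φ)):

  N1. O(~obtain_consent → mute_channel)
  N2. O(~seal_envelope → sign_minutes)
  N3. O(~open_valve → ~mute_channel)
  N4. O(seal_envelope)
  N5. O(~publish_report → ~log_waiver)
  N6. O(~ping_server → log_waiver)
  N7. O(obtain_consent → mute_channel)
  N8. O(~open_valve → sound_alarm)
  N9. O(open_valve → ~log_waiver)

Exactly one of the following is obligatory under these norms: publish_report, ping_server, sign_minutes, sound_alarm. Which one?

By case analysis on ~obtain_consent: premise 1 gives O(~obtain_consent → mute_channel) and premise 7 gives O(obtain_consent → mute_channel), so O(mute_channel) either way.
Premise 3, O(~open_valve → ~mute_channel), contraposes to O(mute_channel → open_valve); with O(mute_channel) we get O(open_valve).
Premise 9 is O(open_valve → ~log_waiver); since O(open_valve), deontic closure gives O(~log_waiver).
The contrapositive of premise 6 (O(~ping_server → log_waiver)) is O(~log_waiver → ping_server), and O(~log_waiver) is already established, so O(ping_server).
So O(ping_server) holds — ping_server is obligatory. None of the other listed options is made obligatory by any chain of premises.

ping_server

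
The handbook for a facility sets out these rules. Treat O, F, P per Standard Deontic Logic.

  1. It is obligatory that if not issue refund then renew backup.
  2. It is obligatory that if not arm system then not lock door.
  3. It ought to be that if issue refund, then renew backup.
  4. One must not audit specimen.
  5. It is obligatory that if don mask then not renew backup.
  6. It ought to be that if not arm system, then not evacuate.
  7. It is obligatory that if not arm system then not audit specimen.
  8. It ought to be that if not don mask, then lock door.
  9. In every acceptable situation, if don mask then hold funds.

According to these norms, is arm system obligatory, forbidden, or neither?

Obligatory

Premises 3 and 1 cover both cases: O(issue_refund → renew_backup) and O(¬issue_refund → renew_backup). Since issue_refund ∨ ¬issue_refund is a tautology, O(renew_backup) follows.
The contrapositive of premise 5 (O(don_mask → ¬renew_backup)) is O(renew_backup → ¬don_mask), and O(renew_backup) is already established, so O(¬don_mask).
Premise 8 is O(¬don_mask → lock_door); since O(¬don_mask), deontic closure gives O(lock_door).
The contrapositive of premise 2 (O(¬arm_system → ¬lock_door)) is O(lock_door → arm_system), and O(lock_door) is already established, so O(arm_system).
Premises 4, 6, 7, 9 do not contribute to this derivation.
Hence arm_system is obligatory.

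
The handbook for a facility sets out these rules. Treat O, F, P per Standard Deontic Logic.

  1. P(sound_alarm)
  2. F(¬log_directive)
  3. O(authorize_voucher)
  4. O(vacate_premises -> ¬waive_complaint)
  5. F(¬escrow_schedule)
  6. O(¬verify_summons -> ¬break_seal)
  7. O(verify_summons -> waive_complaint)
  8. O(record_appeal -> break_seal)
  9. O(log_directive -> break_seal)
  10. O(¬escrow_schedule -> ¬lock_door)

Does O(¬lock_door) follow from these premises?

No

Premise 10 is O(¬escrow_schedule -> ¬lock_door), but O(¬escrow_schedule) is not derivable from the premises, so it does not yield O(¬lock_door).
No other premise forces O(¬lock_door). An ideal world satisfying every premise can still have ¬lock_door false, so O(¬lock_door) is not derivable.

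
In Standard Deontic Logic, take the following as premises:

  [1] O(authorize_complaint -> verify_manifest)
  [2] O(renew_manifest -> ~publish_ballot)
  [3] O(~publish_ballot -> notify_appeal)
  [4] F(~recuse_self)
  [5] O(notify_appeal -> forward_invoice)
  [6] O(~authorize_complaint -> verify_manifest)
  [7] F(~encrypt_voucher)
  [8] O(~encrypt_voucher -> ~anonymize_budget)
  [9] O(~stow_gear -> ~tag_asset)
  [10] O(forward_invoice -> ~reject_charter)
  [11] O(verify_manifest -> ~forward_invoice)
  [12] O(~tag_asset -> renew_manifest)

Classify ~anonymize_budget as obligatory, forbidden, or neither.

Premise 8 is O(~encrypt_voucher -> ~anonymize_budget), but O(~encrypt_voucher) is not derivable from the premises, so it does not yield O(~anonymize_budget).
No premise or chain of K-axiom applications forces O(~anonymize_budget), and none forces O(anonymize_budget). So ~anonymize_budget is neither obligatory nor forbidden under these norms.

Neither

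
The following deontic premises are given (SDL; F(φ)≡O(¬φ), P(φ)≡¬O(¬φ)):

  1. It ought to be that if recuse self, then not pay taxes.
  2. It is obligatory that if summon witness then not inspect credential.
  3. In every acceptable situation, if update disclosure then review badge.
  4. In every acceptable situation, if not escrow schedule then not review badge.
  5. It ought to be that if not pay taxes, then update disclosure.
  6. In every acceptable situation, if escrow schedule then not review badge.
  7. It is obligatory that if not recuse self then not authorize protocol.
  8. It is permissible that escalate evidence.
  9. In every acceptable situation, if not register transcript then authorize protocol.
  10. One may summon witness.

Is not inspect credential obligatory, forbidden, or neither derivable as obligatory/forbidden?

Premise 2 is O(summon_witness → ¬inspect_credential), but O(summon_witness) is not derivable from the premises (the permission P(summon_witness) asserts only ¬O(¬summon_witness), not O(summon_witness)), so it does not yield O(¬inspect_credential).
No premise or chain of K-axiom applications forces O(¬inspect_credential), and none forces O(inspect_credential). So ¬inspect_credential is neither obligatory nor forbidden under these norms.

Neither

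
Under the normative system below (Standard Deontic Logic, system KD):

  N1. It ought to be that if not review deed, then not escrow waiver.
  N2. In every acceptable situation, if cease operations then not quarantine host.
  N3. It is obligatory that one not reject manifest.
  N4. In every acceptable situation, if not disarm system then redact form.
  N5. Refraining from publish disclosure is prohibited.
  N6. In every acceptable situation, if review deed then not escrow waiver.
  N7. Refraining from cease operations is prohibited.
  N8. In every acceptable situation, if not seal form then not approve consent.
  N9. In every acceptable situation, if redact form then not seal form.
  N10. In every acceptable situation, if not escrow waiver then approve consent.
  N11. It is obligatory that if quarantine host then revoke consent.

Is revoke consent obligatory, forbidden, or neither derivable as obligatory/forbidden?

Neither

Premise 11 is O(quarantine_host → revoke_consent), but O(quarantine_host) is not derivable from the premises, so it does not yield O(revoke_consent).
No premise or chain of K-axiom applications forces O(revoke_consent), and none forces O(¬revoke_consent). So revoke_consent is neither obligatory nor forbidden under these norms.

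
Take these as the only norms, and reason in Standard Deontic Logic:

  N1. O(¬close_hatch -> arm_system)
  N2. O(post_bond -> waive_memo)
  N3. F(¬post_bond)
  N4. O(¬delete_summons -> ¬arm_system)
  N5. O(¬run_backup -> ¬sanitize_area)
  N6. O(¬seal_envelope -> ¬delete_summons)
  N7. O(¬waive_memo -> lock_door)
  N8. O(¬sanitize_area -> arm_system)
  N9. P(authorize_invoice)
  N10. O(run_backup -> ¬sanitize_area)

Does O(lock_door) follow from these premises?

Premise 7 is O(¬waive_memo -> lock_door), but O(¬waive_memo) is not derivable from the premises, so it does not yield O(lock_door).
No other premise forces O(lock_door). An ideal world satisfying every premise can still have lock_door false, so O(lock_door) is not derivable.

No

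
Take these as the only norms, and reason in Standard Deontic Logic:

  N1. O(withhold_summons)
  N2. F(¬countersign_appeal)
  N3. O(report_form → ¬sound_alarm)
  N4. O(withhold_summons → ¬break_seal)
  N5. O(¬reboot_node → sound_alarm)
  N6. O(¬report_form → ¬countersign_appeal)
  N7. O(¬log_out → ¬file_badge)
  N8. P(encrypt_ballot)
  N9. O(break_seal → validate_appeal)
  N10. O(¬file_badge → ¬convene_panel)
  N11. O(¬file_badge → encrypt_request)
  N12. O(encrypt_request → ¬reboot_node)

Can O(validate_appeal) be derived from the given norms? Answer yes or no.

Premise 9 is O(break_seal → validate_appeal), but O(break_seal) is not derivable from the premises, so it does not yield O(validate_appeal).
No other premise forces O(validate_appeal). An ideal world satisfying every premise can still have validate_appeal false, so O(validate_appeal) is not derivable.

No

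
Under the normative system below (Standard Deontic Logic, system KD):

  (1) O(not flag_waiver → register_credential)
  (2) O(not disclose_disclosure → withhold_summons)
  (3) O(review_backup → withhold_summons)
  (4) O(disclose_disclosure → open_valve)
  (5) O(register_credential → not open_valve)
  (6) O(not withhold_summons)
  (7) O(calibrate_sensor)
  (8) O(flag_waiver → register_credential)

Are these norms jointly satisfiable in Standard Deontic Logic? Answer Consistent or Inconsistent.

Premises 8 and 1 are O(flag_waiver → register_credential) and O(not flag_waiver → register_credential); every ideal world satisfies flag_waiver or not flag_waiver, so in either case register_credential holds — hence O(register_credential).
With premise 5, O(register_credential → not open_valve), the K-axiom yields O(not open_valve).
The contrapositive of premise 4 (O(disclose_disclosure → open_valve)) is O(not open_valve → not disclose_disclosure), and O(not open_valve) is already established, so O(not disclose_disclosure).
With premise 2, O(not disclose_disclosure → withhold_summons), the K-axiom yields O(withhold_summons).
Yet premise 6 states O(not withhold_summons).
We now have both O(withhold_summons) and O(not withhold_summons) — withhold_summons is simultaneously obligatory and forbidden, violating the D-axiom.

Inconsistent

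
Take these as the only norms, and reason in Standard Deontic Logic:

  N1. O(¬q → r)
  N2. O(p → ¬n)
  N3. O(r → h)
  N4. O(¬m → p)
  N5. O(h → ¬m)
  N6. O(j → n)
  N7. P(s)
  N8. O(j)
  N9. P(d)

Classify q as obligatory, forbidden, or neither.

Obligatory

Premise 8 gives O(j).
Applying K to premise 6 (O(j → n)) and O(j) yields O(n).
The contrapositive of premise 2 (O(p → ¬n)) is O(n → ¬p), and O(n) is already established, so O(¬p).
Premise 4, O(¬m → p), contraposes to O(¬p → m); with O(¬p) we get O(m).
The contrapositive of premise 5 (O(h → ¬m)) is O(m → ¬h), and O(m) is already established, so O(¬h).
Premise 3, O(r → h), contraposes to O(¬h → ¬r); with O(¬h) we get O(¬r).
The contrapositive of premise 1 (O(¬q → r)) is O(¬r → q), and O(¬r) is already established, so O(q).
Premises 7, 9 do not contribute to this derivation.
Hence q is obligatory.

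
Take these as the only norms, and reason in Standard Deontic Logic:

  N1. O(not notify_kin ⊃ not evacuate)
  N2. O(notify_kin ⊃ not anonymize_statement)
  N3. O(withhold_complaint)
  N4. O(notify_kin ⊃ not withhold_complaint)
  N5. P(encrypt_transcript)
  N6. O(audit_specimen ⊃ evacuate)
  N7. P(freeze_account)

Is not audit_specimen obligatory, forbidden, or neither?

Obligatory

From premise 3 we have O(withhold_complaint).
The contrapositive of premise 4 (O(notify_kin ⊃ not withhold_complaint)) is O(withhold_complaint ⊃ not notify_kin), and O(withhold_complaint) is already established, so O(not notify_kin).
From O(not notify_kin) and premise 1, O(not notify_kin ⊃ not evacuate), we obtain O(not evacuate).
Premise 6 is O(audit_specimen ⊃ evacuate); contrapositively O(not evacuate ⊃ not audit_specimen). Since O(not evacuate) holds, K gives O(not audit_specimen).
Premises 2, 5, 7 do not contribute to this derivation.
Hence not audit_specimen is obligatory.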